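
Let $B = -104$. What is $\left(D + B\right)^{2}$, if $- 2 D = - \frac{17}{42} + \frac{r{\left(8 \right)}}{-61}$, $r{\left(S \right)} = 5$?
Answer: $\frac{282650659201}{26255376} \approx 10765.0$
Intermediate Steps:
$D = \frac{1247}{5124}$ ($D = - \frac{- \frac{17}{42} + \frac{5}{-61}}{2} = - \frac{\left(-17\right) \frac{1}{42} + 5 \left(- \frac{1}{61}\right)}{2} = - \frac{- \frac{17}{42} - \frac{5}{61}}{2} = \left(- \frac{1}{2}\right) \left(- \frac{1247}{2562}\right) = \frac{1247}{5124} \approx 0.24336$)
$\left(D + B\right)^{2} = \left(\frac{1247}{5124} - 104\right)^{2} = \left(- \frac{531649}{5124}\right)^{2} = \frac{282650659201}{26255376}$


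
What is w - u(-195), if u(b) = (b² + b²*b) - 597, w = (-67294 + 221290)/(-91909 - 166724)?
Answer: 636017031985/86211 ≈ 7.3774e+6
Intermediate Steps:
w = -51332/86211 (w = 153996/(-258633) = 153996*(-1/258633) = -51332/86211 ≈ -0.59542)
u(b) = -597 + b² + b³ (u(b) = (b² + b³) - 597 = -597 + b² + b³)
w - u(-195) = -51332/86211 - (-597 + (-195)² + (-195)³) = -51332/86211 - (-597 + 38025 - 7414875) = -51332/86211 - 1*(-7377447) = -51332/86211 + 7377447 = 636017031985/86211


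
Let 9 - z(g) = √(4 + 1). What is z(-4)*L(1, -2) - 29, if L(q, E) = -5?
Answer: -74 + 5*√5 ≈ -62.820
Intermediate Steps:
z(g) = 9 - √5 (z(g) = 9 - √(4 + 1) = 9 - √5)
z(-4)*L(1, -2) - 29 = (9 - √5)*(-5) - 29 = (-45 + 5*√5) - 29 = -74 + 5*√5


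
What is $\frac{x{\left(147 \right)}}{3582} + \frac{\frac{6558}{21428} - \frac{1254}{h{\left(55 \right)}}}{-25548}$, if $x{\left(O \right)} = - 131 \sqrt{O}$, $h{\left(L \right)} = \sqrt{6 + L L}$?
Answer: $- \frac{1093}{91240424} - \frac{917 \sqrt{3}}{3582} + \frac{209 \sqrt{3031}}{12905998} \approx -0.44253$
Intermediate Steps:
$h{\left(L \right)} = \sqrt{6 + L^{2}}$
$\frac{x{\left(147 \right)}}{3582} + \frac{\frac{6558}{21428} - \frac{1254}{h{\left(55 \right)}}}{-25548} = \frac{\left(-131\right) \sqrt{147}}{3582} + \frac{\frac{6558}{21428} - \frac{1254}{\sqrt{6 + 55^{2}}}}{-25548} = - 131 \cdot 7 \sqrt{3} \cdot \frac{1}{3582} + \left(6558 \cdot \frac{1}{21428} - \frac{1254}{\sqrt{6 + 3025}}\right) \left(- \frac{1}{25548}\right) = - 917 \sqrt{3} \cdot \frac{1}{3582} + \left(\frac{3279}{10714} - \frac{1254}{\sqrt{3031}}\right) \left(- \frac{1}{25548}\right) = - \frac{917 \sqrt{3}}{3582} + \left(\frac{3279}{10714} - 1254 \frac{\sqrt{3031}}{3031}\right) \left(- \frac{1}{25548}\right) = - \frac{917 \sqrt{3}}{3582} + \left(\frac{3279}{10714} - \frac{1254 \sqrt{3031}}{3031}\right) \left(- \frac{1}{25548}\right) = - \frac{917 \sqrt{3}}{3582} - \left(\frac{1093}{91240424} - \frac{209 \sqrt{3031}}{12905998}\right) = - \frac{1093}{91240424} - \frac{917 \sqrt{3}}{3582} + \frac{209 \sqrt{3031}}{12905998}$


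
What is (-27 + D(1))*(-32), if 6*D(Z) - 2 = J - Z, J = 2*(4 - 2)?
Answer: 2512/3 ≈ 837.33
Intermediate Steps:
J = 4 (J = 2*2 = 4)
D(Z) = 1 - Z/6 (D(Z) = ⅓ + (4 - Z)/6 = ⅓ + (⅔ - Z/6) = 1 - Z/6)
(-27 + D(1))*(-32) = (-27 + (1 - ⅙*1))*(-32) = (-27 + (1 - ⅙))*(-32) = (-27 + ⅚)*(-32) = -157/6*(-32) = 2512/3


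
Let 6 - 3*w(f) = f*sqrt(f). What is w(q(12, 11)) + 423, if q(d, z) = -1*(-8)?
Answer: 425 - 16*sqrt(2)/3 ≈ 417.46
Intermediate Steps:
q(d, z) = 8
w(f) = 2 - f**(3/2)/3 (w(f) = 2 - f*sqrt(f)/3 = 2 - f**(3/2)/3)
w(q(12, 11)) + 423 = (2 - 16*sqrt(2)/3) + 423 = 425 - 16*sqrt(2)/3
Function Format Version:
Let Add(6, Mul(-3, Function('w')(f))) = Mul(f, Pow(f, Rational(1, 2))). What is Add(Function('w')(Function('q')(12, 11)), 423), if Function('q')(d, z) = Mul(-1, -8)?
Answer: Add(425, Mul(Rational(-16, 3), Pow(2, Rational(1, 2)))) ≈ 417.46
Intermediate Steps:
Function('q')(d, z) = 8
Function('w')(f) = Add(2, Mul(Rational(-1, 3), Pow(f, Rational(3, 2)))) (Function('w')(f) = Add(2, Mul(Rational(-1, 3), Mul(f, Pow(f, Rational(1, 2))))) = Add(2, Mul(Rational(-1, 3), Pow(f, Rational(3, 2)))))
Add(Function('w')(Function('q')(12, 11)), 423) = Add(Add(2, Mul(Rational(-1, 3), Pow(8, Rational(3, 2)))), 423) = Add(Add(2, Mul(Rational(-1, 3), Mul(16, Pow(2, Rational(1, 2))))), 423) = Add(Add(2, Mul(Rational(-16, 3), Pow(2, Rational(1, 2)))), 423) = Add(425, Mul(Rational(-16, 3), Pow(2, Rational(1, 2))))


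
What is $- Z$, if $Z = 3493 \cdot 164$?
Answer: $-572852$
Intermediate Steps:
$Z = 572852$
$- Z = \left(-1\right) 572852 = -572852$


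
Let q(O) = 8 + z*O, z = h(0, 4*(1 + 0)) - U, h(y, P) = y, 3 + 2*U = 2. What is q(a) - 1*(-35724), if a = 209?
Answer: 71673/2 ≈ 35837.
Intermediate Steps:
U = -1/2 (U = -3/2 + (1/2)*2 = -3/2 + 1 = -1/2 ≈ -0.50000)
z = 1/2 (z = 0 - 1*(-1/2) = 0 + 1/2 = 1/2 ≈ 0.50000)
q(O) = 8 + O/2
q(a) - 1*(-35724) = (8 + (1/2)*209) - 1*(-35724) = (8 + 209/2) + 35724 = 225/2 + 35724 = 71673/2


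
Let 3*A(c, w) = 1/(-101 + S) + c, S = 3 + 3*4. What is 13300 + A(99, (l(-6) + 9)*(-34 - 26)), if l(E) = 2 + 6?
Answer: 3439913/258 ≈ 13333.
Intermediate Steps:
S = 15 (S = 3 + 12 = 15)
l(E) = 8
A(c, w) = -1/258 + c/3 (A(c, w) = (1/(-101 + 15) + c)/3 = (1/(-86) + c)/3 = (-1/86 + c)/3 = -1/258 + c/3)
13300 + A(99, (l(-6) + 9)*(-34 - 26)) = 13300 + (-1/258 + (1/3)*99) = 13300 + (-1/258 + 33) = 13300 + 8513/258 = 3439913/258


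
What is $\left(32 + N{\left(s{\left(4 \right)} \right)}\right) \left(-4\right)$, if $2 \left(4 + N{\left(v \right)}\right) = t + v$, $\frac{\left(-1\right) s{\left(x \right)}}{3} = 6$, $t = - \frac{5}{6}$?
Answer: $- \frac{223}{3} \approx -74.333$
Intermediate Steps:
$t = - \frac{5}{6}$ ($t = \left(-5\right) \frac{1}{6} = - \frac{5}{6} \approx -0.83333$)
$s{\left(x \right)} = -18$ ($s{\left(x \right)} = \left(-3\right) 6 = -18$)
$N{\left(v \right)} = - \frac{53}{12} + \frac{v}{2}$ ($N{\left(v \right)} = -4 + \frac{- \frac{5}{6} + v}{2} = -4 + \left(- \frac{5}{12} + \frac{v}{2}\right) = - \frac{53}{12} + \frac{v}{2}$)
$\left(32 + N{\left(s{\left(4 \right)} \right)}\right) \left(-4\right) = \left(32 + \left(- \frac{53}{12} + \frac{1}{2} \left(-18\right)\right)\right) \left(-4\right) = \left(32 - \frac{161}{12}\right) \left(-4\right) = \frac{223}{12} \left(-4\right) = - \frac{223}{3}$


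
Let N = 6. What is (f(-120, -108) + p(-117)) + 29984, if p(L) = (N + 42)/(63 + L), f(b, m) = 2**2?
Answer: 269884/9 ≈ 29987.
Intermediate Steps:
f(b, m) = 4
p(L) = 48/(63 + L) (p(L) = (6 + 42)/(63 + L) = 48/(63 + L))
(f(-120, -108) + p(-117)) + 29984 = (4 + 48/(63 - 117)) + 29984 = (4 + 48/(-54)) + 29984 = (4 + 48*(-1/54)) + 29984 = (4 - 8/9) + 29984 = 28/9 + 29984 = 269884/9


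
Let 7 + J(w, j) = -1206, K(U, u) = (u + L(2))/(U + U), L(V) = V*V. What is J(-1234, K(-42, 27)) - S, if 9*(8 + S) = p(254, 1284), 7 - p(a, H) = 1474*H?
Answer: 1881764/9 ≈ 2.0909e+5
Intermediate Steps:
L(V) = V**2
K(U, u) = (4 + u)/(2*U) (K(U, u) = (u + 2**2)/(U + U) = (u + 4)/((2*U)) = (4 + u)*(1/(2*U)) = (4 + u)/(2*U))
p(a, H) = 7 - 1474*H
S = -1892681/9 (S = -8 + (7 - 1474*1284)/9 = -8 + (7 - 1892616)/9 = -8 + (1/9)*(-1892609) = -8 - 1892609/9 = -1892681/9 ≈ -2.1030e+5)
J(w, j) = -1213 (J(w, j) = -7 - 1206 = -1213)
J(-1234, K(-42, 27)) - S = -1213 - 1*(-1892681/9) = -1213 + 1892681/9 = 1881764/9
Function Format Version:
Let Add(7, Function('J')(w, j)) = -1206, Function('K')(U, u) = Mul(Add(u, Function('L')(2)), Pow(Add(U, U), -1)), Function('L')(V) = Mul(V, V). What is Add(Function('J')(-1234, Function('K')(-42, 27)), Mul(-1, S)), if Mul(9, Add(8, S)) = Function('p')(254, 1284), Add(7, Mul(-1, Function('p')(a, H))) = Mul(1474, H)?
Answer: Rational(1881764, 9) ≈ 2.0909e+5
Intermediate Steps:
Function('L')(V) = Pow(V, 2)
Function('K')(U, u) = Mul(Rational(1, 2), Pow(U, -1), Add(4, u)) (Function('K')(U, u) = Mul(Add(u, Pow(2, 2)), Pow(Add(U, U), -1)) = Mul(Add(u, 4), Pow(Mul(2, U), -1)) = Mul(Add(4, u), Mul(Rational(1, 2), Pow(U, -1))) = Mul(Rational(1, 2), Pow(U, -1), Add(4, u)))
Function('p')(a, H) = Add(7, Mul(-1474, H)) (Function('p')(a, H) = Add(7, Mul(-1, Mul(1474, H))) = Add(7, Mul(-1474, H)))
S = Rational(-1892681, 9) (S = Add(-8, Mul(Rational(1, 9), Add(7, Mul(-1474, 1284)))) = Add(-8, Mul(Rational(1, 9), Add(7, -1892616))) = Add(-8, Mul(Rational(1, 9), -1892609)) = Add(-8, Rational(-1892609, 9)) = Rational(-1892681, 9) ≈ -2.1030e+5)
Function('J')(w, j) = -1213 (Function('J')(w, j) = Add(-7, -1206) = -1213)
Add(Function('J')(-1234, Function('K')(-42, 27)), Mul(-1, S)) = Add(-1213, Mul(-1, Rational(-1892681, 9))) = Add(-1213, Rational(1892681, 9)) = Rational(1881764, 9)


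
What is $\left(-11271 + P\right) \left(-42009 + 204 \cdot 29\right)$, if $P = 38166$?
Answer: $-970721235$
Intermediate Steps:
$\left(-11271 + P\right) \left(-42009 + 204 \cdot 29\right) = \left(-11271 + 38166\right) \left(-42009 + 204 \cdot 29\right) = 26895 \left(-42009 + 5916\right) = 26895 \left(-36093\right) = -970721235$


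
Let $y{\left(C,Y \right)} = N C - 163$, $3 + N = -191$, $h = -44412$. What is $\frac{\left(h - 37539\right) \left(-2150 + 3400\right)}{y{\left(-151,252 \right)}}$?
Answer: $- \frac{102438750}{29131} \approx -3516.5$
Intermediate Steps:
$N = -194$ ($N = -3 - 191 = -194$)
$y{\left(C,Y \right)} = -163 - 194 C$ ($y{\left(C,Y \right)} = - 194 C - 163 = -163 - 194 C$)
$\frac{\left(h - 37539\right) \left(-2150 + 3400\right)}{y{\left(-151,252 \right)}} = \frac{\left(-44412 - 37539\right) \left(-2150 + 3400\right)}{-163 - -29294} = \frac{\left(-81951\right) 1250}{-163 + 29294} = - \frac{102438750}{29131}$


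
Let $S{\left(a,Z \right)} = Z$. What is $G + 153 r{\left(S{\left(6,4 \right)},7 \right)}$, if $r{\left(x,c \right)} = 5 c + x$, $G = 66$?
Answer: $6033$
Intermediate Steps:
$r{\left(x,c \right)} = x + 5 c$
$G + 153 r{\left(S{\left(6,4 \right)},7 \right)} = 66 + 153 \left(4 + 5 \cdot 7\right) = 66 + 153 \left(4 + 35\right) = 66 + 153 \cdot 39 = 66 + 5967 = 6033$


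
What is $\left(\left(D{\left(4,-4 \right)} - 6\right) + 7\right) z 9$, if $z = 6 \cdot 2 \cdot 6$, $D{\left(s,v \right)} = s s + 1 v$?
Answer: $8424$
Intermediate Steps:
$D{\left(s,v \right)} = v + s^{2}$ ($D{\left(s,v \right)} = s^{2} + v = v + s^{2}$)
$z = 72$ ($z = 12 \cdot 6 = 72$)
$\left(\left(D{\left(4,-4 \right)} - 6\right) + 7\right) z 9 = \left(\left(\left(-4 + 4^{2}\right) - 6\right) + 7\right) 72 \cdot 9 = \left(\left(\left(-4 + 16\right) - 6\right) + 7\right) 72 \cdot 9 = \left(\left(12 - 6\right) + 7\right) 72 \cdot 9 = \left(6 + 7\right) 72 \cdot 9 = 13 \cdot 72 \cdot 9 = 936 \cdot 9 = 8424$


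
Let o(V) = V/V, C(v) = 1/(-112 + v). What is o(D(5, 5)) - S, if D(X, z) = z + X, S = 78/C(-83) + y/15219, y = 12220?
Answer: 231483989/15219 ≈ 15210.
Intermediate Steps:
S = -231468770/15219 (S = 78/(1/(-112 - 83)) + 12220/15219 = 78/(1/(-195)) + 12220*(1/15219) = 78/(-1/195) + 12220/15219 = 78*(-195) + 12220/15219 = -15210 + 12220/15219 = -231468770/15219 ≈ -15209.)
D(X, z) = X + z
o(V) = 1
o(D(5, 5)) - S = 1 - 1*(-231468770/15219) = 1 + 231468770/15219 = 231483989/15219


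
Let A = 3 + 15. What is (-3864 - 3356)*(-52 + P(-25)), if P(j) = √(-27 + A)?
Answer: 375440 - 21660*I ≈ 3.7544e+5 - 21660.0*I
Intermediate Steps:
A = 18
P(j) = 3*I (P(j) = √(-27 + 18) = √(-9) = 3*I)
(-3864 - 3356)*(-52 + P(-25)) = (-3864 - 3356)*(-52 + 3*I) = -7220*(-52 + 3*I) = 375440 - 21660*I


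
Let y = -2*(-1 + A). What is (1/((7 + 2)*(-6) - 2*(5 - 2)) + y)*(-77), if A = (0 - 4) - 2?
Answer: -64603/60 ≈ -1076.7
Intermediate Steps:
A = -6 (A = -4 - 2 = -6)
y = 14 (y = -2*(-1 - 6) = -2*(-7) = 14)
(1/((7 + 2)*(-6) - 2*(5 - 2)) + y)*(-77) = (1/((7 + 2)*(-6) - 2*(5 - 2)) + 14)*(-77) = (1/(9*(-6) - 2*3) + 14)*(-77) = (1/(-54 - 6) + 14)*(-77) = (1/(-60) + 14)*(-77) = (-1/60 + 14)*(-77) = (839/60)*(-77) = -64603/60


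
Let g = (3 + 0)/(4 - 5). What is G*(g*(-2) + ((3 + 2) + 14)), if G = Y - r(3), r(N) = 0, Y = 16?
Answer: 400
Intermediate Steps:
g = -3 (g = 3/(-1) = 3*(-1) = -3)
G = 16 (G = 16 - 1*0 = 16 + 0 = 16)
G*(g*(-2) + ((3 + 2) + 14)) = 16*(-3*(-2) + ((3 + 2) + 14)) = 16*(6 + (5 + 14)) = 16*(6 + 19) = 16*25 = 400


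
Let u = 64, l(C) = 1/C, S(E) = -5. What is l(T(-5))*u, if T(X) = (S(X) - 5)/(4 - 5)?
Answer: 32/5 ≈ 6.4000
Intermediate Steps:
T(X) = 10 (T(X) = (-5 - 5)/(4 - 5) = -10/(-1) = -10*(-1) = 10)
l(T(-5))*u = 64/10 = (1/10)*64 = 32/5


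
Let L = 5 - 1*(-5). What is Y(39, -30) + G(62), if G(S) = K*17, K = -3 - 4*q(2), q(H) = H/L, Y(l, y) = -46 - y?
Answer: -403/5 ≈ -80.600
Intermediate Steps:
L = 10 (L = 5 + 5 = 10)
q(H) = H/10
K = -19/5 (K = -3 - 2*2/5 = -3 - 4*⅕ = -3 - ⅘ = -19/5 ≈ -3.8000)
G(S) = -323/5 (G(S) = -19/5*17 = -323/5)
Y(39, -30) + G(62) = (-46 - 1*(-30)) - 323/5 = (-46 + 30) - 323/5 = -16 - 323/5 = -403/5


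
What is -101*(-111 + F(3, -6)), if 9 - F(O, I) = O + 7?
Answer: 11312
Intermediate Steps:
F(O, I) = 2 - O (F(O, I) = 9 - (O + 7) = 9 - (7 + O) = 9 + (-7 - O) = 2 - O)
-101*(-111 + F(3, -6)) = -101*(-111 + (2 - 1*3)) = -101*(-111 + (2 - 3)) = -101*(-111 - 1) = -101*(-112) = 11312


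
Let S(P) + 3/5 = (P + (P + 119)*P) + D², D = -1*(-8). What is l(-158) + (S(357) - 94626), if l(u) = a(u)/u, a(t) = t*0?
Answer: 378632/5 ≈ 75726.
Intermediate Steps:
a(t) = 0
D = 8
S(P) = 317/5 + P + P*(119 + P) (S(P) = -⅗ + ((P + (P + 119)*P) + 8²) = -⅗ + ((P + (119 + P)*P) + 64) = -⅗ + ((P + P*(119 + P)) + 64) = -⅗ + (64 + P + P*(119 + P)) = 317/5 + P + P*(119 + P))
l(u) = 0 (l(u) = 0/u = 0)
l(-158) + (S(357) - 94626) = 0 + ((317/5 + 357² + 120*357) - 94626) = 0 + ((317/5 + 127449 + 42840) - 94626) = 0 + (851762/5 - 94626) = 0 + 378632/5 = 378632/5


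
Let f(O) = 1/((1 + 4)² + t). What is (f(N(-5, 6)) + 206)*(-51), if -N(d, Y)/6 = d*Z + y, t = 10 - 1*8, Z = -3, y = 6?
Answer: -94571/9 ≈ -10508.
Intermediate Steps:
t = 2 (t = 10 - 8 = 2)
N(d, Y) = -36 + 18*d (N(d, Y) = -6*(d*(-3) + 6) = -6*(-3*d + 6) = -6*(6 - 3*d) = -36 + 18*d)
f(O) = 1/27 (f(O) = 1/((1 + 4)² + 2) = 1/(5² + 2) = 1/(25 + 2) = 1/27)
(f(N(-5, 6)) + 206)*(-51) = (1/27 + 206)*(-51) = (5563/27)*(-51) = -94571/9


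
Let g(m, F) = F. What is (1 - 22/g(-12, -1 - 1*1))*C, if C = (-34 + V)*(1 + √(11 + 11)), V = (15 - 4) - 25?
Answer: -576 - 576*√22 ≈ -3277.7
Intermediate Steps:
V = -14 (V = 11 - 25 = -14)
C = -48 - 48*√22 (C = (-34 - 14)*(1 + √(11 + 11)) = -48*(1 + √22) = -48 - 48*√22 ≈ -273.14)
(1 - 22/g(-12, -1 - 1*1))*C = (1 - 22/(-1 - 1*1))*(-48 - 48*√22) = (1 - 22/(-1 - 1))*(-48 - 48*√22) = (1 - 22/(-2))*(-48 - 48*√22) = (1 - 22*(-½))*(-48 - 48*√22) = (1 + 11)*(-48 - 48*√22) = 12*(-48 - 48*√22) = -576 - 576*√22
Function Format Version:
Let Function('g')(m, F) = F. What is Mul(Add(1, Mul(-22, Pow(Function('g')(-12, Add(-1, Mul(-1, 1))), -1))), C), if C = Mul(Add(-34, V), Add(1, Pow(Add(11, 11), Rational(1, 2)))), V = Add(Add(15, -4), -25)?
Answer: Add(-576, Mul(-576, Pow(22, Rational(1, 2)))) ≈ -3277.7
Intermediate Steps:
V = -14 (V = Add(11, -25) = -14)
C = Add(-48, Mul(-48, Pow(22, Rational(1, 2)))) (C = Mul(Add(-34, -14), Add(1, Pow(Add(11, 11), Rational(1, 2)))) = Mul(-48, Add(1, Pow(22, Rational(1, 2)))) = Add(-48, Mul(-48, Pow(22, Rational(1, 2)))) ≈ -273.14)
Mul(Add(1, Mul(-22, Pow(Function('g')(-12, Add(-1, Mul(-1, 1))), -1))), C) = Mul(Add(1, Mul(-22, Pow(Add(-1, Mul(-1, 1)), -1))), Add(-48, Mul(-48, Pow(22, Rational(1, 2))))) = Mul(Add(1, Mul(-22, Pow(Add(-1, -1), -1))), Add(-48, Mul(-48, Pow(22, Rational(1, 2))))) = Mul(Add(1, Mul(-22, Pow(-2, -1))), Add(-48, Mul(-48, Pow(22, Rational(1, 2))))) = Mul(Add(1, Mul(-22, Rational(-1, 2))), Add(-48, Mul(-48, Pow(22, Rational(1, 2))))) = Mul(Add(1, 11), Add(-48, Mul(-48, Pow(22, Rational(1, 2))))) = Mul(12, Add(-48, Mul(-48, Pow(22, Rational(1, 2))))) = Add(-576, Mul(-576, Pow(22, Rational(1, 2))))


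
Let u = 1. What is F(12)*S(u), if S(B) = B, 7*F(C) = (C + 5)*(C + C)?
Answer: 408/7 ≈ 58.286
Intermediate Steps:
F(C) = 2*C*(5 + C)/7 (F(C) = ((C + 5)*(C + C))/7 = ((5 + C)*(2*C))/7 = (2*C*(5 + C))/7 = 2*C*(5 + C)/7)
F(12)*S(u) = ((2/7)*12*(5 + 12))*1 = ((2/7)*12*17)*1 = (408/7)*1 = 408/7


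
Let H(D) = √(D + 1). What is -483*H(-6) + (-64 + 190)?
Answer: 126 - 483*I*√5 ≈ 126.0 - 1080.0*I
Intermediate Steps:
H(D) = √(1 + D)
-483*H(-6) + (-64 + 190) = -483*√(1 - 6) + (-64 + 190) = -483*I*√5 + 126 = 126 - 483*I*√5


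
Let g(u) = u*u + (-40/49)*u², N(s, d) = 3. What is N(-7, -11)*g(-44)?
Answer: 52272/49 ≈ 1066.8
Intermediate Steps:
g(u) = 9*u²/49 (g(u) = u² + (-40*1/49)*u² = u² - 40*u²/49 = 9*u²/49)
N(-7, -11)*g(-44) = 3*((9/49)*(-44)²) = 3*((9/49)*1936) = 3*(17424/49) = 52272/49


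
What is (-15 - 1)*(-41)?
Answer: 656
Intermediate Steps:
(-15 - 1)*(-41) = -16*(-41) = 656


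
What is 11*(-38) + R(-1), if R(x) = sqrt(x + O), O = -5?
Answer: -418 + I*sqrt(6) ≈ -418.0 + 2.4495*I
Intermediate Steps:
R(x) = sqrt(-5 + x) (R(x) = sqrt(x - 5) = sqrt(-5 + x))
11*(-38) + R(-1) = 11*(-38) + sqrt(-5 - 1) = -418 + sqrt(-6) = -418 + I*sqrt(6)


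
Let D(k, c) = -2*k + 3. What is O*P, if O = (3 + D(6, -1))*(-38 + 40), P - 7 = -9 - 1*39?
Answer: 492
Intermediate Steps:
D(k, c) = 3 - 2*k
P = -41 (P = 7 + (-9 - 1*39) = 7 + (-9 - 39) = 7 - 48 = -41)
O = -12 (O = (3 + (3 - 2*6))*(-38 + 40) = (3 + (3 - 12))*2 = (3 - 9)*2 = -6*2 = -12)
O*P = -12*(-41) = 492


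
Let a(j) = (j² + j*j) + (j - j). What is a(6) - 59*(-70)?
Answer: 4202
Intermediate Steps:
a(j) = 2*j² (a(j) = (j² + j²) + 0 = 2*j² + 0 = 2*j²)
a(6) - 59*(-70) = 2*6² - 59*(-70) = 2*36 + 4130 = 72 + 4130 = 4202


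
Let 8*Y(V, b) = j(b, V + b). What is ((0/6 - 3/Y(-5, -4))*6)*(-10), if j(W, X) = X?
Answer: -160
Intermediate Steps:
Y(V, b) = V/8 + b/8 (Y(V, b) = (V + b)/8 = V/8 + b/8)
((0/6 - 3/Y(-5, -4))*6)*(-10) = ((0/6 - 3/((⅛)*(-5) + (⅛)*(-4)))*6)*(-10) = ((0*(⅙) - 3/(-5/8 - ½))*6)*(-10) = ((0 - 3/(-9/8))*6)*(-10) = ((0 - 3*(-8/9))*6)*(-10) = ((0 + 8/3)*6)*(-10) = ((8/3)*6)*(-10) = 16*(-10) = -160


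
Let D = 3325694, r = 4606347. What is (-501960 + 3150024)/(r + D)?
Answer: 2648064/7932041 ≈ 0.33384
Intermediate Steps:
(-501960 + 3150024)/(r + D) = (-501960 + 3150024)/(4606347 + 3325694) = 2648064/7932041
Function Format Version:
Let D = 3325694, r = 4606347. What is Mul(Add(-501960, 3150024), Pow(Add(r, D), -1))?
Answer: Rational(2648064, 7932041) ≈ 0.33384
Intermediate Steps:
Mul(Add(-501960, 3150024), Pow(Add(r, D), -1)) = Mul(Add(-501960, 3150024), Pow(Add(4606347, 3325694), -1)) = Mul(2648064, Pow(7932041, -1)) = Mul(2648064, Rational(1, 7932041)) = Rational(2648064, 7932041)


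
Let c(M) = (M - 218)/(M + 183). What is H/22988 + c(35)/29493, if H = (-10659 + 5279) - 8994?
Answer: -3850894420/6158364513 ≈ -0.62531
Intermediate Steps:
H = -14374 (H = -5380 - 8994 = -14374)
c(M) = (-218 + M)/(183 + M)
H/22988 + c(35)/29493 = -14374/22988 + ((-218 + 35)/(183 + 35))/29493 = -14374*1/22988 + (-183/218)*(1/29493) = -7187/11494 + ((1/218)*(-183))*(1/29493) = -7187/11494 - 183/218*1/29493 = -7187/11494 - 61/2143158 = -3850894420/6158364513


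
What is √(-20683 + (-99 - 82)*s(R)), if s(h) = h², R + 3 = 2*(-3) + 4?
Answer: 2*I*√6302 ≈ 158.77*I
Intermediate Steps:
R = -5 (R = -3 + (2*(-3) + 4) = -3 + (-6 + 4) = -3 - 2 = -5)
√(-20683 + (-99 - 82)*s(R)) = √(-20683 + (-99 - 82)*(-5)²) = √(-20683 - 181*25) = √(-20683 - 4525) = √(-25208) = 2*I*√6302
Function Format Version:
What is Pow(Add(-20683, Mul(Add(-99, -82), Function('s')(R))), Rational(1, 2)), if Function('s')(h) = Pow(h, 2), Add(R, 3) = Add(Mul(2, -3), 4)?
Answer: Mul(2, I, Pow(6302, Rational(1, 2))) ≈ Mul(158.77, I)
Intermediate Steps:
R = -5 (R = Add(-3, Add(Mul(2, -3), 4)) = Add(-3, Add(-6, 4)) = Add(-3, -2) = -5)
Pow(Add(-20683, Mul(Add(-99, -82), Function('s')(R))), Rational(1, 2)) = Pow(Add(-20683, Mul(Add(-99, -82), Pow(-5, 2))), Rational(1, 2)) = Pow(Add(-20683, Mul(-181, 25)), Rational(1, 2)) = Pow(Add(-20683, -4525), Rational(1, 2)) = Pow(-25208, Rational(1, 2)) = Mul(2, I, Pow(6302, Rational(1, 2)))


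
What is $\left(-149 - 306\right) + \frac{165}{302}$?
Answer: $- \frac{137245}{302} \approx -454.45$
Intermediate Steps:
$\left(-149 - 306\right) + \frac{165}{302} = \left(-149 - 306\right) + 165 \cdot \frac{1}{302} = -455 + \frac{165}{302} = - \frac{137245}{302}$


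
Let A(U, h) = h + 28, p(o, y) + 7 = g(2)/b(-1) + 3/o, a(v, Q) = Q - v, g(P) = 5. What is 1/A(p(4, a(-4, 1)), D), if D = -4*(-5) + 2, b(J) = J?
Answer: 1/50 ≈ 0.020000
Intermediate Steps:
D = 22 (D = 20 + 2 = 22)
p(o, y) = -12 + 3/o (p(o, y) = -7 + (5/(-1) + 3/o) = -7 + (5*(-1) + 3/o) = -7 + (-5 + 3/o) = -12 + 3/o)
A(U, h) = 28 + h
1/A(p(4, a(-4, 1)), D) = 1/(28 + 22) = 1/50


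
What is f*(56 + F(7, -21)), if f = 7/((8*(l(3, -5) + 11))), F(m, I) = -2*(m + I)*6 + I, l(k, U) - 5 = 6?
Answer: 1421/176 ≈ 8.0739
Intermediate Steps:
l(k, U) = 11 (l(k, U) = 5 + 6 = 11)
F(m, I) = -12*m - 11*I (F(m, I) = -2*(I + m)*6 + I = -2*(6*I + 6*m) + I = (-12*I - 12*m) + I = -12*m - 11*I)
f = 7/176 (f = 7/((8*(11 + 11))) = 7/((8*22)) = 7/176 ≈ 0.039773)
f*(56 + F(7, -21)) = 7*(56 + (-12*7 - 11*(-21)))/176 = 7*(56 + (-84 + 231))/176 = 7*(56 + 147)/176 = (7/176)*203 = 1421/176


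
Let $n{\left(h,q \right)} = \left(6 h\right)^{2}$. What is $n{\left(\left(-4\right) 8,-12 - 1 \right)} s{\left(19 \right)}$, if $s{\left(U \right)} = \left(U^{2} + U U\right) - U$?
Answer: $25915392$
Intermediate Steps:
$n{\left(h,q \right)} = 36 h^{2}$
$s{\left(U \right)} = - U + 2 U^{2}$ ($s{\left(U \right)} = \left(U^{2} + U^{2}\right) - U = 2 U^{2} - U = - U + 2 U^{2}$)
$n{\left(\left(-4\right) 8,-12 - 1 \right)} s{\left(19 \right)} = 36 \left(\left(-4\right) 8\right)^{2} \cdot 19 \left(-1 + 2 \cdot 19\right) = 36 \left(-32\right)^{2} \cdot 19 \left(-1 + 38\right) = 36 \cdot 1024 \cdot 19 \cdot 37 = 36864 \cdot 703 = 25915392$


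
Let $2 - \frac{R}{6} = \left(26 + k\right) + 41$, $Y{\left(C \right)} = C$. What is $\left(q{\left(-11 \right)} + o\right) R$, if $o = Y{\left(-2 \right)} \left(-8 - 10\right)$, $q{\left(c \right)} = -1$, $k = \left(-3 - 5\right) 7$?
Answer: $-1890$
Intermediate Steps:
$k = -56$ ($k = \left(-8\right) 7 = -56$)
$R = -54$ ($R = 12 - 6 \left(\left(26 - 56\right) + 41\right) = 12 - 6 \left(-30 + 41\right) = 12 - 66 = -54$)
$o = 36$ ($o = - 2 \left(-8 - 10\right) = \left(-2\right) \left(-18\right) = 36$)
$\left(q{\left(-11 \right)} + o\right) R = \left(-1 + 36\right) \left(-54\right) = 35 \left(-54\right) = -1890$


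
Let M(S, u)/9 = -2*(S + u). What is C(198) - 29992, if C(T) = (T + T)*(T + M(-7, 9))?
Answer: 34160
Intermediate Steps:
M(S, u) = -18*S - 18*u (M(S, u) = 9*(-2*(S + u)) = 9*(-2*S - 2*u) = -18*S - 18*u)
C(T) = 2*T*(-36 + T) (C(T) = (T + T)*(T + (-18*(-7) - 18*9)) = (2*T)*(T + (126 - 162)) = (2*T)*(T - 36) = (2*T)*(-36 + T) = 2*T*(-36 + T))
C(198) - 29992 = 2*198*(-36 + 198) - 29992 = 2*198*162 - 29992 = 64152 - 29992 = 34160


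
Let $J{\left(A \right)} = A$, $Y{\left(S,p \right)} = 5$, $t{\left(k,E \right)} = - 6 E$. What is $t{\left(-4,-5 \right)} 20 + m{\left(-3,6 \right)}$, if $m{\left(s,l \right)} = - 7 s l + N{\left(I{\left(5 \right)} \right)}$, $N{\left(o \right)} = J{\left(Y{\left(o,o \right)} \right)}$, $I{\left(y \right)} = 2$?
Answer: $731$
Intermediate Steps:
$N{\left(o \right)} = 5$
$m{\left(s,l \right)} = 5 - 7 l s$ ($m{\left(s,l \right)} = - 7 s l + 5 = - 7 l s + 5 = 5 - 7 l s$)
$t{\left(-4,-5 \right)} 20 + m{\left(-3,6 \right)} = \left(-6\right) \left(-5\right) 20 - \left(-5 + 42 \left(-3\right)\right) = 30 \cdot 20 + \left(5 + 126\right) = 600 + 131 = 731$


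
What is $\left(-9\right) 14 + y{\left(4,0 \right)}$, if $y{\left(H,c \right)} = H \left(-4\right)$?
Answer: $-142$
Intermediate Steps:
$y{\left(H,c \right)} = - 4 H$
$\left(-9\right) 14 + y{\left(4,0 \right)} = \left(-9\right) 14 - 16 = -126 - 16 = -142$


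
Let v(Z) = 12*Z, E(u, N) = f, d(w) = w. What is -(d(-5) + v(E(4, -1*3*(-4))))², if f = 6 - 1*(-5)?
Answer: -16129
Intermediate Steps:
f = 11 (f = 6 + 5 = 11)
E(u, N) = 11
-(d(-5) + v(E(4, -1*3*(-4))))² = -(-5 + 12*11)² = -(-5 + 132)² = -1*127² = -1*16129 = -16129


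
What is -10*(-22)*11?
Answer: 2420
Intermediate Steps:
-10*(-22)*11 = 220*11 = 2420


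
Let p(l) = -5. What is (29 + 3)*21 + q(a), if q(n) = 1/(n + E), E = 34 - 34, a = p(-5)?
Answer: 3359/5 ≈ 671.80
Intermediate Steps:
a = -5
E = 0
q(n) = 1/n (q(n) = 1/(n + 0) = 1/n)
(29 + 3)*21 + q(a) = (29 + 3)*21 + 1/(-5) = 32*21 - 1/5 = 672 - 1/5 = 3359/5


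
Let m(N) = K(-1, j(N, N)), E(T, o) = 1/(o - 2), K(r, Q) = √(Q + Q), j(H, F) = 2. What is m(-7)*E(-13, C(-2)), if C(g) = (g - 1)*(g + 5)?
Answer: -2/11 ≈ -0.18182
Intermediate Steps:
C(g) = (-1 + g)*(5 + g)
K(r, Q) = √2*√Q (K(r, Q) = √(2*Q) = √2*√Q)
E(T, o) = 1/(-2 + o)
m(N) = 2 (m(N) = √2*√2 = 2)
m(-7)*E(-13, C(-2)) = 2/(-2 + (-5 + (-2)² + 4*(-2))) = 2/(-2 + (-5 + 4 - 8)) = 2/(-2 - 9) = 2/(-11) = 2*(-1/11) = -2/11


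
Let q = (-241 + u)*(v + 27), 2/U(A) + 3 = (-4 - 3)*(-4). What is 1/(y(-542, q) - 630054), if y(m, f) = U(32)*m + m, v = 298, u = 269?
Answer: -25/15765984 ≈ -1.5857e-6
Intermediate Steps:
U(A) = 2/25 (U(A) = 2/(-3 + (-4 - 3)*(-4)) = 2/(-3 - 7*(-4)) = 2/(-3 + 28) = 2/25)
q = 9100 (q = (-241 + 269)*(298 + 27) = 28*325 = 9100)
y(m, f) = 27*m/25 (y(m, f) = 2*m/25 + m = 27*m/25)
1/(y(-542, q) - 630054) = 1/((27/25)*(-542) - 630054) = 1/(-14634/25 - 630054) = 1/(-15765984/25) = -25/15765984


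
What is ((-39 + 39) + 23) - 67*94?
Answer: -6275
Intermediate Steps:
((-39 + 39) + 23) - 67*94 = (0 + 23) - 6298 = 23 - 6298 = -6275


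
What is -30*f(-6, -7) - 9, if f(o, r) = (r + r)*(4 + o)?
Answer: -849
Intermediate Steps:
f(o, r) = 2*r*(4 + o) (f(o, r) = (2*r)*(4 + o) = 2*r*(4 + o))
-30*f(-6, -7) - 9 = -60*(-7)*(4 - 6) - 9 = -60*(-7)*(-2) - 9 = -30*28 - 9 = -840 - 9 = -849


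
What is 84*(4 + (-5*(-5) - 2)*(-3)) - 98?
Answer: -5558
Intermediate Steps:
84*(4 + (-5*(-5) - 2)*(-3)) - 98 = 84*(4 + (25 - 2)*(-3)) - 98 = 84*(4 + 23*(-3)) - 98 = 84*(4 - 69) - 98 = 84*(-65) - 98 = -5460 - 98 = -5558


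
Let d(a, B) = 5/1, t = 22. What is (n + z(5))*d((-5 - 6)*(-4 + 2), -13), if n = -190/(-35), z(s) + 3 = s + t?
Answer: 1030/7 ≈ 147.14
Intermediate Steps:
z(s) = 19 + s (z(s) = -3 + (s + 22) = -3 + (22 + s) = 19 + s)
d(a, B) = 5 (d(a, B) = 5*1 = 5)
n = 38/7 (n = -190*(-1/35) = 38/7 ≈ 5.4286)
(n + z(5))*d((-5 - 6)*(-4 + 2), -13) = (38/7 + (19 + 5))*5 = (38/7 + 24)*5 = (206/7)*5 = 1030/7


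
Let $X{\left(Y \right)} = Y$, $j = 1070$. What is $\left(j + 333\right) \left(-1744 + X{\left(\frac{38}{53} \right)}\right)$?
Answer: $- \frac{129628782}{53} \approx -2.4458 \cdot 10^{6}$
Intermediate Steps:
$\left(j + 333\right) \left(-1744 + X{\left(\frac{38}{53} \right)}\right) = \left(1070 + 333\right) \left(-1744 + \frac{38}{53}\right) = 1403 \left(-1744 + 38 \cdot \frac{1}{53}\right) = 1403 \left(-1744 + \frac{38}{53}\right) = 1403 \left(- \frac{92394}{53}\right) = - \frac{129628782}{53}$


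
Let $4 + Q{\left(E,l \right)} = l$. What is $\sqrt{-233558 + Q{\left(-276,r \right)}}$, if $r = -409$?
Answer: $i \sqrt{233971} \approx 483.71 i$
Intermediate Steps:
$Q{\left(E,l \right)} = -4 + l$
$\sqrt{-233558 + Q{\left(-276,r \right)}} = \sqrt{-233558 - 413} = \sqrt{-233971} = i \sqrt{233971}$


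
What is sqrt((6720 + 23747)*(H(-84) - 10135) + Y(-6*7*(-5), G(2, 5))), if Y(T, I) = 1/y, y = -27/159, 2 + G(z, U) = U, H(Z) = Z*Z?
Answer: I*sqrt(844271090)/3 ≈ 9685.5*I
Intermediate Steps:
H(Z) = Z**2
G(z, U) = -2 + U
y = -9/53 (y = -27*1/159 = -9/53 ≈ -0.16981)
Y(T, I) = -53/9 (Y(T, I) = 1/(-9/53) = -53/9)
sqrt((6720 + 23747)*(H(-84) - 10135) + Y(-6*7*(-5), G(2, 5))) = sqrt((6720 + 23747)*((-84)**2 - 10135) - 53/9) = sqrt(30467*(7056 - 10135) - 53/9) = sqrt(30467*(-3079) - 53/9) = sqrt(-93807893 - 53/9) = sqrt(-844271090/9) = I*sqrt(844271090)/3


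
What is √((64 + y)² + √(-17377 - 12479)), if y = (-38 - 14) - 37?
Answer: √(625 + 4*I*√1866) ≈ 25.233 + 3.4238*I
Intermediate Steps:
y = -89 (y = -52 - 37 = -89)
√((64 + y)² + √(-17377 - 12479)) = √((64 - 89)² + √(-17377 - 12479)) = √((-25)² + √(-29856)) = √(625 + 4*I*√1866)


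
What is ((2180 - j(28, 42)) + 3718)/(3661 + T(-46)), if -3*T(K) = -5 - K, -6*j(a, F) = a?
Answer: 8854/5471 ≈ 1.6184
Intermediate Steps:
j(a, F) = -a/6
T(K) = 5/3 + K/3 (T(K) = -(-5 - K)/3 = 5/3 + K/3)
((2180 - j(28, 42)) + 3718)/(3661 + T(-46)) = ((2180 - (-1)*28/6) + 3718)/(3661 + (5/3 + (1/3)*(-46))) = ((2180 - 1*(-14/3)) + 3718)/(3661 + (5/3 - 46/3)) = ((2180 + 14/3) + 3718)/(3661 - 41/3) = (6554/3 + 3718)/(10942/3) = (17708/3)*(3/10942) = 8854/5471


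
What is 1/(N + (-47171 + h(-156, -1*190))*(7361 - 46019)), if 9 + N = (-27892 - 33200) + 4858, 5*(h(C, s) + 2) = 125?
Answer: 1/1822591141 ≈ 5.4867e-10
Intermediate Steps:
h(C, s) = 23 (h(C, s) = -2 + (⅕)*125 = -2 + 25 = 23)
N = -56243 (N = -9 + ((-27892 - 33200) + 4858) = -9 + (-61092 + 4858) = -9 - 56234 = -56243)
1/(N + (-47171 + h(-156, -1*190))*(7361 - 46019)) = 1/(-56243 + (-47171 + 23)*(7361 - 46019)) = 1/(-56243 - 47148*(-38658)) = 1/(-56243 + 1822647384) = 1/1822591141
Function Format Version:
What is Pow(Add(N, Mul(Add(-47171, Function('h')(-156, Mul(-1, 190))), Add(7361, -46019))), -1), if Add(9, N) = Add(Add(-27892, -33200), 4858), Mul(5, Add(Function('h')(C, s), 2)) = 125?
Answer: Rational(1, 1822591141) ≈ 5.4867e-10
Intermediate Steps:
Function('h')(C, s) = 23 (Function('h')(C, s) = Add(-2, Mul(Rational(1, 5), 125)) = Add(-2, 25) = 23)
N = -56243 (N = Add(-9, Add(Add(-27892, -33200), 4858)) = Add(-9, Add(-61092, 4858)) = Add(-9, -56234) = -56243)
Pow(Add(N, Mul(Add(-47171, Function('h')(-156, Mul(-1, 190))), Add(7361, -46019))), -1) = Pow(Add(-56243, Mul(Add(-47171, 23), Add(7361, -46019))), -1) = Pow(Add(-56243, Mul(-47148, -38658)), -1) = Pow(Add(-56243, 1822647384), -1) = Pow(1822591141, -1) = Rational(1, 1822591141)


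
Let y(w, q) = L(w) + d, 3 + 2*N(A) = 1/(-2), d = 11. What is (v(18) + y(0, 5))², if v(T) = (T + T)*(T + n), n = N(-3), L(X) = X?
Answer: 355216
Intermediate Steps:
N(A) = -7/4 (N(A) = -3/2 + (½)/(-2) = -3/2 + (½)*(-½) = -3/2 - ¼ = -7/4)
n = -7/4 ≈ -1.7500
y(w, q) = 11 + w (y(w, q) = w + 11 = 11 + w)
v(T) = 2*T*(-7/4 + T) (v(T) = (T + T)*(T - 7/4) = (2*T)*(-7/4 + T) = 2*T*(-7/4 + T))
(v(18) + y(0, 5))² = ((½)*18*(-7 + 4*18) + (11 + 0))² = ((½)*18*(-7 + 72) + 11)² = ((½)*18*65 + 11)² = (585 + 11)² = 596² = 355216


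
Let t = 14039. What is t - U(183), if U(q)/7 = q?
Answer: 12758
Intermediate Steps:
U(q) = 7*q
t - U(183) = 14039 - 7*183 = 14039 - 1*1281 = 14039 - 1281 = 12758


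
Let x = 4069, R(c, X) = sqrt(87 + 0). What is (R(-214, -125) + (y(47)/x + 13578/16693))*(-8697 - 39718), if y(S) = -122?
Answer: -2576275247440/67923817 - 48415*sqrt(87) ≈ -4.8951e+5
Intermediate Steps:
R(c, X) = sqrt(87)
(R(-214, -125) + (y(47)/x + 13578/16693))*(-8697 - 39718) = (sqrt(87) + (-122/4069 + 13578/16693))*(-8697 - 39718) = (sqrt(87) + (-122*1/4069 + 13578*(1/16693)))*(-48415) = (sqrt(87) + (-122/4069 + 13578/16693))*(-48415) = (sqrt(87) + 53212336/67923817)*(-48415) = (53212336/67923817 + sqrt(87))*(-48415) = -2576275247440/67923817 - 48415*sqrt(87)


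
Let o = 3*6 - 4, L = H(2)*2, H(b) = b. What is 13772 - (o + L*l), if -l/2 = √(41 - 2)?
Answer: 13758 + 8*√39 ≈ 13808.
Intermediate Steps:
L = 4 (L = 2*2 = 4)
l = -2*√39 (l = -2*√(41 - 2) = -2*√39 ≈ -12.490)
o = 14 (o = 18 - 4 = 14)
13772 - (o + L*l) = 13772 - (14 + 4*(-2*√39)) = 13772 - (14 - 8*√39) = 13772 + (-14 + 8*√39) = 13758 + 8*√39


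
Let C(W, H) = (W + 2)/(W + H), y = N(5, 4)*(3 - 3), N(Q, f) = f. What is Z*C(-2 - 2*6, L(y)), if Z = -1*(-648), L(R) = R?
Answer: 3888/7 ≈ 555.43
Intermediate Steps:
y = 0 (y = 4*(3 - 3) = 4*0 = 0)
C(W, H) = (2 + W)/(H + W)
Z = 648
Z*C(-2 - 2*6, L(y)) = 648*((2 + (-2 - 2*6))/(0 + (-2 - 2*6))) = 648*((2 + (-2 - 12))/(0 + (-2 - 12))) = 648*((2 - 14)/(0 - 14)) = 648*(-12/(-14)) = 648*(-1/14*(-12)) = 648*(6/7) = 3888/7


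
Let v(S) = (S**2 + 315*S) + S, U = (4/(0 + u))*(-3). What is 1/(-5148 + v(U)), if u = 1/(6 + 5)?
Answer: -1/29436 ≈ -3.3972e-5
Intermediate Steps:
u = 1/11 ≈ 0.090909
U = -132 (U = (4/(0 + 1/11))*(-3) = (4/(1/11))*(-3) = (4*11)*(-3) = 44*(-3) = -132)
v(S) = S**2 + 316*S
1/(-5148 + v(U)) = 1/(-5148 - 132*(316 - 132)) = 1/(-5148 - 132*184) = 1/(-5148 - 24288) = 1/(-29436) = -1/29436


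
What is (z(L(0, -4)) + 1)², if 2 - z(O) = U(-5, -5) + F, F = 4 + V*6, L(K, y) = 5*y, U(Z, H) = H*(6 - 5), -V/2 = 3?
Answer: 1600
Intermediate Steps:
V = -6 (V = -2*3 = -6)
U(Z, H) = H (U(Z, H) = H*1 = H)
F = -32 (F = 4 - 6*6 = 4 - 36 = -32)
z(O) = 39 (z(O) = 2 - (-5 - 32) = 2 - 1*(-37) = 2 + 37 = 39)
(z(L(0, -4)) + 1)² = (39 + 1)² = 40² = 1600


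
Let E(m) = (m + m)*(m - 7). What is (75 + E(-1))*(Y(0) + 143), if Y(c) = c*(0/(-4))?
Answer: 13013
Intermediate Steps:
E(m) = 2*m*(-7 + m) (E(m) = (2*m)*(-7 + m) = 2*m*(-7 + m))
Y(c) = 0 (Y(c) = c*(0*(-¼)) = c*0 = 0)
(75 + E(-1))*(Y(0) + 143) = (75 + 2*(-1)*(-7 - 1))*(0 + 143) = (75 + 2*(-1)*(-8))*143 = (75 + 16)*143 = 91*143 = 13013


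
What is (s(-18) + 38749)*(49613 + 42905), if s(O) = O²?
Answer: 3614955814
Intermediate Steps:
(s(-18) + 38749)*(49613 + 42905) = ((-18)² + 38749)*(49613 + 42905) = (324 + 38749)*92518 = 39073*92518 = 3614955814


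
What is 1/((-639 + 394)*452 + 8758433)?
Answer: 1/8647693 ≈ 1.1564e-7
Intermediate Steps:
1/((-639 + 394)*452 + 8758433) = 1/(-245*452 + 8758433) = 1/(-110740 + 8758433) = 1/8647693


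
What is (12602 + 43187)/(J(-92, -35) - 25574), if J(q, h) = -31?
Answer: -55789/25605 ≈ -2.1788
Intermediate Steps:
(12602 + 43187)/(J(-92, -35) - 25574) = (12602 + 43187)/(-31 - 25574) = 55789/(-25605) = 55789*(-1/25605) = -55789/25605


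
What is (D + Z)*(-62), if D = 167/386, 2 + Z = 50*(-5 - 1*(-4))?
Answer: 617055/193 ≈ 3197.2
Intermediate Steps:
Z = -52 (Z = -2 + 50*(-5 - 1*(-4)) = -2 + 50*(-5 + 4) = -2 + 50*(-1) = -2 - 50 = -52)
D = 167/386 (D = 167*(1/386) = 167/386 ≈ 0.43264)
(D + Z)*(-62) = (167/386 - 52)*(-62) = -19905/386*(-62) = 617055/193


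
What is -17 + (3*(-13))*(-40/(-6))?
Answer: -277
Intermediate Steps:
-17 + (3*(-13))*(-40/(-6)) = -17 - (-1560)*(-1)/6 = -17 - 39*20/3 = -17 - 260 = -277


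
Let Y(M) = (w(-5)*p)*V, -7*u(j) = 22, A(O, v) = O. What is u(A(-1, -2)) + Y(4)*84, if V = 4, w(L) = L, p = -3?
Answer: 35258/7 ≈ 5036.9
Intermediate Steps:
u(j) = -22/7 (u(j) = -⅐*22 = -22/7)
Y(M) = 60 (Y(M) = -5*(-3)*4 = 15*4 = 60)
u(A(-1, -2)) + Y(4)*84 = -22/7 + 60*84 = -22/7 + 5040 = 35258/7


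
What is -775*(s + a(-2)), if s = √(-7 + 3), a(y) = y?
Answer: 1550 - 1550*I ≈ 1550.0 - 1550.0*I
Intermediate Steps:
s = 2*I (s = √(-4) = 2*I ≈ 2.0*I)
-775*(s + a(-2)) = -775*(2*I - 2) = -775*(-2 + 2*I) = 1550 - 1550*I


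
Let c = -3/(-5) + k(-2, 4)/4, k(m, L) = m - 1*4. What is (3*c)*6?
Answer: -81/5 ≈ -16.200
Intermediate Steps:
k(m, L) = -4 + m (k(m, L) = m - 4 = -4 + m)
c = -9/10 (c = -3/(-5) + (-4 - 2)/4 = -3*(-⅕) - 6*¼ = ⅗ - 3/2 = -9/10 ≈ -0.90000)
(3*c)*6 = (3*(-9/10))*6 = -27/10*6 = -81/5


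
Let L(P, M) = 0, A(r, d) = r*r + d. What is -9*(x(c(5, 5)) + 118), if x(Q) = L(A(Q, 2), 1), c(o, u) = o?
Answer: -1062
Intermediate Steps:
A(r, d) = d + r**2 (A(r, d) = r**2 + d = d + r**2)
x(Q) = 0
-9*(x(c(5, 5)) + 118) = -9*(0 + 118) = -9*118 = -1062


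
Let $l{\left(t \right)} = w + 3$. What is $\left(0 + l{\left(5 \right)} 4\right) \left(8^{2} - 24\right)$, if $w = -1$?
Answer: $320$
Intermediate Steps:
$l{\left(t \right)} = 2$ ($l{\left(t \right)} = -1 + 3 = 2$)
$\left(0 + l{\left(5 \right)} 4\right) \left(8^{2} - 24\right) = \left(0 + 2 \cdot 4\right) \left(8^{2} - 24\right) = \left(0 + 8\right) \left(64 - 24\right) = 8 \cdot 40 = 320$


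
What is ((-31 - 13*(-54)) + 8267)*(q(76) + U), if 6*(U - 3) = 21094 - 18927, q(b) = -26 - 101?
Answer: 6359387/3 ≈ 2.1198e+6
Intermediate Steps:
q(b) = -127
U = 2185/6 (U = 3 + (21094 - 18927)/6 = 3 + (⅙)*2167 = 3 + 2167/6 = 2185/6 ≈ 364.17)
((-31 - 13*(-54)) + 8267)*(q(76) + U) = ((-31 - 13*(-54)) + 8267)*(-127 + 2185/6) = ((-31 + 702) + 8267)*(1423/6) = (671 + 8267)*(1423/6) = 8938*(1423/6) = 6359387/3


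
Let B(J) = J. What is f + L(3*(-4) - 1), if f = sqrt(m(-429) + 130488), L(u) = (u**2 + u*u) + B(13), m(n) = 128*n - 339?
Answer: 351 + sqrt(75237) ≈ 625.29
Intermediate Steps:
m(n) = -339 + 128*n
L(u) = 13 + 2*u**2 (L(u) = (u**2 + u*u) + 13 = (u**2 + u**2) + 13 = 2*u**2 + 13 = 13 + 2*u**2)
f = sqrt(75237) (f = sqrt((-339 + 128*(-429)) + 130488) = sqrt((-339 - 54912) + 130488) = sqrt(-55251 + 130488) = sqrt(75237) ≈ 274.29)
f + L(3*(-4) - 1) = sqrt(75237) + (13 + 2*(3*(-4) - 1)**2) = sqrt(75237) + (13 + 2*(-12 - 1)**2) = sqrt(75237) + (13 + 2*(-13)**2) = sqrt(75237) + (13 + 2*169) = sqrt(75237) + (13 + 338) = sqrt(75237) + 351 = 351 + sqrt(75237)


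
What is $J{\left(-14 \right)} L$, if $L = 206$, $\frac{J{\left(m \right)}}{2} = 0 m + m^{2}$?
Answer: $80752$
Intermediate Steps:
$J{\left(m \right)} = 2 m^{2}$ ($J{\left(m \right)} = 2 \left(0 m + m^{2}\right) = 2 \left(0 + m^{2}\right) = 2 m^{2}$)
$J{\left(-14 \right)} L = 2 \left(-14\right)^{2} \cdot 206 = 2 \cdot 196 \cdot 206 = 392 \cdot 206 = 80752$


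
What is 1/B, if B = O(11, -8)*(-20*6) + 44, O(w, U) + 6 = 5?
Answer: 1/164 ≈ 0.0060976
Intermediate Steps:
O(w, U) = -1 (O(w, U) = -6 + 5 = -1)
B = 164 (B = -(-20)*6 + 44 = -1*(-120) + 44 = 120 + 44 = 164)
1/B = 1/164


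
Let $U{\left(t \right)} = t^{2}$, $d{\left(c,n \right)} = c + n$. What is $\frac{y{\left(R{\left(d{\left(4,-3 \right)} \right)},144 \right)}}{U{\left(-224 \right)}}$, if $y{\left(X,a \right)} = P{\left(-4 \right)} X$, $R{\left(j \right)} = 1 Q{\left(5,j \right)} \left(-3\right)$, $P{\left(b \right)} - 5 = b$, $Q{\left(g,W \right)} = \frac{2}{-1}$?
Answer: $\frac{3}{25088} \approx 0.00011958$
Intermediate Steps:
$Q{\left(g,W \right)} = -2$ ($Q{\left(g,W \right)} = 2 \left(-1\right) = -2$)
$P{\left(b \right)} = 5 + b$
$R{\left(j \right)} = 6$ ($R{\left(j \right)} = 1 \left(-2\right) \left(-3\right) = \left(-2\right) \left(-3\right) = 6$)
$y{\left(X,a \right)} = X$ ($y{\left(X,a \right)} = \left(5 - 4\right) X = 1 X = X$)
$\frac{y{\left(R{\left(d{\left(4,-3 \right)} \right)},144 \right)}}{U{\left(-224 \right)}} = \frac{6}{\left(-224\right)^{2}} = \frac{6}{50176} = 6 \cdot \frac{1}{50176} = \frac{3}{25088}$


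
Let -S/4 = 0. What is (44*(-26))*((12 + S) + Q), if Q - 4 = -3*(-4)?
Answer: -32032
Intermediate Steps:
S = 0 (S = -4*0 = 0)
Q = 16 (Q = 4 - 3*(-4) = 4 + 12 = 16)
(44*(-26))*((12 + S) + Q) = (44*(-26))*((12 + 0) + 16) = -1144*(12 + 16) = -1144*28 = -32032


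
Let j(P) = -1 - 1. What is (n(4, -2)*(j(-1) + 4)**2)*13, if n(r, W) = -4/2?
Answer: -104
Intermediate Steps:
n(r, W) = -2 (n(r, W) = -4*1/2 = -2)
j(P) = -2
(n(4, -2)*(j(-1) + 4)**2)*13 = -2*(-2 + 4)**2*13 = -2*2**2*13 = -2*4*13 = -8*13 = -104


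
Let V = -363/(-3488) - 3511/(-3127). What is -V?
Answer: -13381469/10906976 ≈ -1.2269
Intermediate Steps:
V = 13381469/10906976 (V = -363*(-1/3488) - 3511*(-1/3127) = 363/3488 + 3511/3127 = 13381469/10906976 ≈ 1.2269)
-V = -1*13381469/10906976 = -13381469/10906976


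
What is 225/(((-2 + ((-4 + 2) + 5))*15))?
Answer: 15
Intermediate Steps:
225/(((-2 + ((-4 + 2) + 5))*15)) = 225/(((-2 + (-2 + 5))*15)) = 225/(((-2 + 3)*15)) = 225/((1*15)) = 225/15 = 225*(1/15) = 15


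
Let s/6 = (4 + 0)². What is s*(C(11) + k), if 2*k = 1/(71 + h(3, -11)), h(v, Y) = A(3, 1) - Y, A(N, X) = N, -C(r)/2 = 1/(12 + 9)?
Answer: -5104/595 ≈ -8.5782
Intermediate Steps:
C(r) = -2/21 (C(r) = -2/(12 + 9) = -2/21)
h(v, Y) = 3 - Y
k = 1/170 (k = 1/(2*(71 + (3 - 1*(-11)))) = 1/(2*(71 + (3 + 11))) = 1/(2*(71 + 14)) = (½)/85 = (½)*(1/85) = 1/170 ≈ 0.0058824)
s = 96 (s = 6*(4 + 0)² = 6*4² = 6*16 = 96)
s*(C(11) + k) = 96*(-2/21 + 1/170) = 96*(-319/3570) = -5104/595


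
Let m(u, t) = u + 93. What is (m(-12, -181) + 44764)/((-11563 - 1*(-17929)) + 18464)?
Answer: 8969/4966 ≈ 1.8061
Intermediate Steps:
m(u, t) = 93 + u
(m(-12, -181) + 44764)/((-11563 - 1*(-17929)) + 18464) = ((93 - 12) + 44764)/((-11563 - 1*(-17929)) + 18464) = (81 + 44764)/((-11563 + 17929) + 18464) = 44845/(6366 + 18464) = 44845/24830 = 44845*(1/24830) = 8969/4966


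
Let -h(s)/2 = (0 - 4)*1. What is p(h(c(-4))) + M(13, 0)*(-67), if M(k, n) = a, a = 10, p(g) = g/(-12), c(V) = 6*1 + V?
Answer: -2012/3 ≈ -670.67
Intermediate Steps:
c(V) = 6 + V
h(s) = 8 (h(s) = -2*(0 - 4) = -(-8) = -2*(-4) = 8)
p(g) = -g/12 (p(g) = g*(-1/12) = -g/12)
M(k, n) = 10
p(h(c(-4))) + M(13, 0)*(-67) = -1/12*8 + 10*(-67) = -⅔ - 670 = -2012/3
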